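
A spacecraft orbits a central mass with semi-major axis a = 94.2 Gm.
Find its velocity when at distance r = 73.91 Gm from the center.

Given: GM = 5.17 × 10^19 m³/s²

Convert to SI: a = 94.2 Gm = 9.42e+10 m; r = 73.91 Gm = 7.391e+10 m.
Vis-viva: v = √(GM · (2/r − 1/a)).
2/r − 1/a = 2/7.391e+10 − 1/9.42e+10 = 1.64442e-11 m⁻¹.
v = √(5.17e+19 · 1.64442e-11) m/s ≈ 2.916e+04 m/s = 29.16 km/s.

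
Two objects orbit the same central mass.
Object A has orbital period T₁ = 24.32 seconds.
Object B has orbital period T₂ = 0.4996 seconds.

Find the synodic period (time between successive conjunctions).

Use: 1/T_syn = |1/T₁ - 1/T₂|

T_syn = |T₁ · T₂ / (T₁ − T₂)|.
T_syn = |24.32 · 0.4996 / (24.32 − 0.4996)| s ≈ 0.5101 s = 0.5101 seconds.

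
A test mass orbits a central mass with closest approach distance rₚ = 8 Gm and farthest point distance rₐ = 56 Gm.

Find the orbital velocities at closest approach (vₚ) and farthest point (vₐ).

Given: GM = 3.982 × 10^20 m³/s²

Convert to SI: rₚ = 8 Gm = 8e+09 m; rₐ = 56 Gm = 5.6e+10 m.
Use the vis-viva equation v² = GM(2/r − 1/a) with a = (rₚ + rₐ)/2 = (8e+09 + 5.6e+10)/2 = 3.2e+10 m.
vₚ = √(GM · (2/rₚ − 1/a)) = √(3.982e+20 · (2/8e+09 − 1/3.2e+10)) m/s ≈ 2.951e+05 m/s = 295.1 km/s.
vₐ = √(GM · (2/rₐ − 1/a)) = √(3.982e+20 · (2/5.6e+10 − 1/3.2e+10)) m/s ≈ 4.216e+04 m/s = 42.16 km/s.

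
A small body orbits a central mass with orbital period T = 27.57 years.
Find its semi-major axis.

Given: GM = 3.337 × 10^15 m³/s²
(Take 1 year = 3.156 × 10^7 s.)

Convert to SI: T = 27.57 years = 8.70109e+08 s.
Invert Kepler's third law: a = (GM · T² / (4π²))^(1/3).
Substituting T = 8.70109e+08 s and GM = 3.337e+15 m³/s²:
a = (3.337e+15 · (8.70109e+08)² / (4π²))^(1/3) m
a ≈ 4e+10 m = 40 Gm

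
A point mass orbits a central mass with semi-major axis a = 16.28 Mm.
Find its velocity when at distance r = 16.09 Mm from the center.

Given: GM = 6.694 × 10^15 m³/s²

Convert to SI: a = 16.28 Mm = 1.628e+07 m; r = 16.09 Mm = 1.609e+07 m.
Vis-viva: v = √(GM · (2/r − 1/a)).
2/r − 1/a = 2/1.609e+07 − 1/1.628e+07 = 6.28757e-08 m⁻¹.
v = √(6.694e+15 · 6.28757e-08) m/s ≈ 2.052e+04 m/s = 20.52 km/s.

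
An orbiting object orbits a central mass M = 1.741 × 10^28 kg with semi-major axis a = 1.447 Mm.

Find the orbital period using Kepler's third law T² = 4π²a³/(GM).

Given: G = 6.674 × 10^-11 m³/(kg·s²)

Convert to SI: a = 1.447 Mm = 1.447e+06 m.
GM = G · M = 6.674e-11 · 1.741e+28 = 1.16194e+18 m³/s².
Kepler's third law: T = 2π √(a³ / GM).
Substituting a = 1.447e+06 m and GM = 1.16194e+18 m³/s²:
T = 2π √((1.447e+06)³ / 1.16194e+18) s
T ≈ 10.15 s = 10.15 seconds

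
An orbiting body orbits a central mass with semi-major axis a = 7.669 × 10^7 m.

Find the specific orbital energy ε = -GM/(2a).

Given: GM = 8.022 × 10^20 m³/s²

ε = −GM / (2a).
ε = −8.022e+20 / (2 · 7.669e+07) J/kg ≈ -5.23e+12 J/kg = -5230 GJ/kg.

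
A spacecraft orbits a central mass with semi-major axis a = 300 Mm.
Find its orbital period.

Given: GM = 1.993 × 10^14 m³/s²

Convert to SI: a = 300 Mm = 3e+08 m.
Kepler's third law: T = 2π √(a³ / GM).
Substituting a = 3e+08 m and GM = 1.993e+14 m³/s²:
T = 2π √((3e+08)³ / 1.993e+14) s
T ≈ 2.313e+06 s = 26.77 days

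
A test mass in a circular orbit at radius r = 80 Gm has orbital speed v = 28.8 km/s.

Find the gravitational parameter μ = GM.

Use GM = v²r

Convert to SI: r = 80 Gm = 8e+10 m; v = 28.8 km/s = 28800 m/s.
For a circular orbit v² = GM/r, so GM = v² · r.
GM = (28800)² · 8e+10 m³/s² ≈ 6.636e+19 m³/s² = 6.636 × 10^19 m³/s².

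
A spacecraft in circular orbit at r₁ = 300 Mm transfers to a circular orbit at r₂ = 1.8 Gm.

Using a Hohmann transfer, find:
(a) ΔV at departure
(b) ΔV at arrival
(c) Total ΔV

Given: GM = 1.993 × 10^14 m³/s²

Convert to SI: r₁ = 300 Mm = 3e+08 m; r₂ = 1.8 Gm = 1.8e+09 m.
Transfer semi-major axis: a_t = (r₁ + r₂)/2 = (3e+08 + 1.8e+09)/2 = 1.05e+09 m.
Circular speeds: v₁ = √(GM/r₁) = 815.066 m/s, v₂ = √(GM/r₂) = 332.749 m/s.
Transfer speeds (vis-viva v² = GM(2/r − 1/a_t)): v₁ᵗ = 1067.17 m/s, v₂ᵗ = 177.862 m/s.
(a) ΔV₁ = |v₁ᵗ − v₁| ≈ 252.1 m/s = 252.1 m/s.
(b) ΔV₂ = |v₂ − v₂ᵗ| ≈ 154.9 m/s = 154.9 m/s.
(c) ΔV_total = ΔV₁ + ΔV₂ ≈ 407 m/s = 407 m/s.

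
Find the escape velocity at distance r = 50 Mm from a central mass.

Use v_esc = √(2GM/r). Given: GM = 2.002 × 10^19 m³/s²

Convert to SI: r = 50 Mm = 5e+07 m.
Escape velocity comes from setting total energy to zero: ½v² − GM/r = 0 ⇒ v_esc = √(2GM / r).
v_esc = √(2 · 2.002e+19 / 5e+07) m/s ≈ 8.949e+05 m/s = 894.9 km/s.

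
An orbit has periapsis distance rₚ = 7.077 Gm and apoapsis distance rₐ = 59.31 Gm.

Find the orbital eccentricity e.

Convert to SI: rₚ = 7.077 Gm = 7.077e+09 m; rₐ = 59.31 Gm = 5.931e+10 m.
e = (rₐ − rₚ) / (rₐ + rₚ).
e = (5.931e+10 − 7.077e+09) / (5.931e+10 + 7.077e+09) = 5.2233e+10 / 6.6387e+10 ≈ 0.7868.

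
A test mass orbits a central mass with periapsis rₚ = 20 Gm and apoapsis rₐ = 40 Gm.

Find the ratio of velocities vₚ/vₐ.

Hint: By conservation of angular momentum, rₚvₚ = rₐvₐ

Convert to SI: rₚ = 20 Gm = 2e+10 m; rₐ = 40 Gm = 4e+10 m.
Conservation of angular momentum gives rₚvₚ = rₐvₐ, so vₚ/vₐ = rₐ/rₚ.
vₚ/vₐ = 4e+10 / 2e+10 ≈ 2.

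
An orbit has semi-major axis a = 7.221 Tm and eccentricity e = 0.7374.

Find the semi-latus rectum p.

Convert to SI: a = 7.221 Tm = 7.221e+12 m.
p = a (1 − e²).
p = 7.221e+12 · (1 − (0.7374)²) = 7.221e+12 · 0.456241 ≈ 3.295e+12 m = 3.295 Tm.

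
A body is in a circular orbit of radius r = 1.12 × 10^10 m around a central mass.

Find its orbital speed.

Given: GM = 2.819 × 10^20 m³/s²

For a circular orbit, gravity supplies the centripetal force, so v = √(GM / r).
v = √(2.819e+20 / 1.12e+10) m/s ≈ 1.586e+05 m/s = 158.6 km/s.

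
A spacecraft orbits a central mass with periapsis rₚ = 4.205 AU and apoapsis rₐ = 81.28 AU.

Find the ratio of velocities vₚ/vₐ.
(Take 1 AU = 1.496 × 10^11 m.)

Convert to SI: rₚ = 4.205 AU = 6.29068e+11 m; rₐ = 81.28 AU = 1.21595e+13 m.
Conservation of angular momentum gives rₚvₚ = rₐvₐ, so vₚ/vₐ = rₐ/rₚ.
vₚ/vₐ = 1.21595e+13 / 6.29068e+11 ≈ 19.33.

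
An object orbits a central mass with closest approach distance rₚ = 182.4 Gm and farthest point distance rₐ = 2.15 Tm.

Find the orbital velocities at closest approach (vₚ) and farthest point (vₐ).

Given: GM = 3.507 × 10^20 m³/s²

Convert to SI: rₚ = 182.4 Gm = 1.824e+11 m; rₐ = 2.15 Tm = 2.15e+12 m.
Use the vis-viva equation v² = GM(2/r − 1/a) with a = (rₚ + rₐ)/2 = (1.824e+11 + 2.15e+12)/2 = 1.1662e+12 m.
vₚ = √(GM · (2/rₚ − 1/a)) = √(3.507e+20 · (2/1.824e+11 − 1/1.1662e+12)) m/s ≈ 5.954e+04 m/s = 59.54 km/s.
vₐ = √(GM · (2/rₐ − 1/a)) = √(3.507e+20 · (2/2.15e+12 − 1/1.1662e+12)) m/s ≈ 5051 m/s = 5.051 km/s.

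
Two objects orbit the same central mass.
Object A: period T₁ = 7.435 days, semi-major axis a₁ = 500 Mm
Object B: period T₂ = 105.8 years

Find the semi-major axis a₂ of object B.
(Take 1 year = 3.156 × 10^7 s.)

Convert to SI: T₁ = 7.435 days = 642384 s; a₁ = 500 Mm = 5e+08 m; T₂ = 105.8 years = 3.33905e+09 s.
Kepler's third law: (T₁/T₂)² = (a₁/a₂)³ ⇒ a₂ = a₁ · (T₂/T₁)^(2/3).
T₂/T₁ = 3.33905e+09 / 642384 = 5197.9.
a₂ = 5e+08 · (5197.9)^(2/3) m ≈ 1.5e+11 m = 150 Gm.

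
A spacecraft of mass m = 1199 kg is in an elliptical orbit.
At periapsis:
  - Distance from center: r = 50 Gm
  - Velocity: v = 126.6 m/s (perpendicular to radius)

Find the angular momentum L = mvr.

Convert to SI: r = 50 Gm = 5e+10 m.
Since v is perpendicular to r, L = m · v · r.
L = 1199 · 126.6 · 5e+10 kg·m²/s ≈ 7.59e+15 kg·m²/s.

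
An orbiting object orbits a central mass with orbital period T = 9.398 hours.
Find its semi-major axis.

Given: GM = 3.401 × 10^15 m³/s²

Convert to SI: T = 9.398 hours = 33832.8 s.
Invert Kepler's third law: a = (GM · T² / (4π²))^(1/3).
Substituting T = 33832.8 s and GM = 3.401e+15 m³/s²:
a = (3.401e+15 · (33832.8)² / (4π²))^(1/3) m
a ≈ 4.62e+07 m = 4.62 × 10^7 m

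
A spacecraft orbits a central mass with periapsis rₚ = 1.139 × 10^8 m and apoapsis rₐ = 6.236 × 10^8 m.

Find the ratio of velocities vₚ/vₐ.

Conservation of angular momentum gives rₚvₚ = rₐvₐ, so vₚ/vₐ = rₐ/rₚ.
vₚ/vₐ = 6.236e+08 / 1.139e+08 ≈ 5.475.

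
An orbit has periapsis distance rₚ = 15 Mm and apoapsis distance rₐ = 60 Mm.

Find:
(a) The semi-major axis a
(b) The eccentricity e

Convert to SI: rₚ = 15 Mm = 1.5e+07 m; rₐ = 60 Mm = 6e+07 m.
(a) a = (rₚ + rₐ) / 2 = (1.5e+07 + 6e+07) / 2 ≈ 3.75e+07 m = 37.5 Mm.
(b) e = (rₐ − rₚ) / (rₐ + rₚ) = (6e+07 − 1.5e+07) / (6e+07 + 1.5e+07) ≈ 0.6.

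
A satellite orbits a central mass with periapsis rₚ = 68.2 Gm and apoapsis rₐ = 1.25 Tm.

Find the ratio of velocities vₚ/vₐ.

Convert to SI: rₚ = 68.2 Gm = 6.82e+10 m; rₐ = 1.25 Tm = 1.25e+12 m.
Conservation of angular momentum gives rₚvₚ = rₐvₐ, so vₚ/vₐ = rₐ/rₚ.
vₚ/vₐ = 1.25e+12 / 6.82e+10 ≈ 18.33.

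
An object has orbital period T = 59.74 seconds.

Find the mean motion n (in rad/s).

n = 2π / T.
n = 2π / 59.74 s ≈ 0.1052 rad/s.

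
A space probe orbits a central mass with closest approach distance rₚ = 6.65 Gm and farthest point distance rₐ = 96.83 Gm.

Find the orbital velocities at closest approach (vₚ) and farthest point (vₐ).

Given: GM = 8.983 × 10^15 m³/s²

Convert to SI: rₚ = 6.65 Gm = 6.65e+09 m; rₐ = 96.83 Gm = 9.683e+10 m.
Use the vis-viva equation v² = GM(2/r − 1/a) with a = (rₚ + rₐ)/2 = (6.65e+09 + 9.683e+10)/2 = 5.174e+10 m.
vₚ = √(GM · (2/rₚ − 1/a)) = √(8.983e+15 · (2/6.65e+09 − 1/5.174e+10)) m/s ≈ 1590 m/s = 1.59 km/s.
vₐ = √(GM · (2/rₐ − 1/a)) = √(8.983e+15 · (2/9.683e+10 − 1/5.174e+10)) m/s ≈ 109.2 m/s = 109.2 m/s.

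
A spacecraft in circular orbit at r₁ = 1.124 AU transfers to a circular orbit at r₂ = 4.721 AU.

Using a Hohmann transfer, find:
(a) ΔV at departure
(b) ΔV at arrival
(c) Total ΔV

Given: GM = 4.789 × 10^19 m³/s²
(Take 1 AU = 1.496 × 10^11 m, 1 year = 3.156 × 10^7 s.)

Convert to SI: r₁ = 1.124 AU = 1.6815e+11 m; r₂ = 4.721 AU = 7.06262e+11 m.
Transfer semi-major axis: a_t = (r₁ + r₂)/2 = (1.6815e+11 + 7.06262e+11)/2 = 4.37206e+11 m.
Circular speeds: v₁ = √(GM/r₁) = 16876.2 m/s, v₂ = √(GM/r₂) = 8234.55 m/s.
Transfer speeds (vis-viva v² = GM(2/r − 1/a_t)): v₁ᵗ = 21449.3 m/s, v₂ᵗ = 5106.76 m/s.
(a) ΔV₁ = |v₁ᵗ − v₁| ≈ 4573 m/s = 0.9648 AU/year.
(b) ΔV₂ = |v₂ − v₂ᵗ| ≈ 3128 m/s = 0.6598 AU/year.
(c) ΔV_total = ΔV₁ + ΔV₂ ≈ 7701 m/s = 1.625 AU/year.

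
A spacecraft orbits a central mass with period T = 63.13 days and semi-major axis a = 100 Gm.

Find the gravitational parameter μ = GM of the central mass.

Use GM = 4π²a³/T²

Convert to SI: T = 63.13 days = 5.45443e+06 s; a = 100 Gm = 1e+11 m.
GM = 4π² · a³ / T².
GM = 4π² · (1e+11)³ / (5.45443e+06)² m³/s² ≈ 1.327e+21 m³/s² = 1.327 × 10^21 m³/s².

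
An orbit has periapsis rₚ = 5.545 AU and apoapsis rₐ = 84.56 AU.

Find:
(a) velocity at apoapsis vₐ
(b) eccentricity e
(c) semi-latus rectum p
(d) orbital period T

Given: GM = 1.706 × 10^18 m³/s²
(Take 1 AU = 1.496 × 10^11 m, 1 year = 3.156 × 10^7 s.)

Convert to SI: rₚ = 5.545 AU = 8.29532e+11 m; rₐ = 84.56 AU = 1.26502e+13 m.
(a) With a = (rₚ + rₐ)/2 = 6.73985e+12 m, vₐ = √(GM (2/rₐ − 1/a)) = √(1.706e+18 · (2/1.26502e+13 − 1/6.73985e+12)) m/s ≈ 128.8 m/s
(b) e = (rₐ − rₚ)/(rₐ + rₚ) = (1.26502e+13 − 8.29532e+11)/(1.26502e+13 + 8.29532e+11) ≈ 0.8769
(c) From a = (rₚ + rₐ)/2 = 6.73985e+12 m and e = (rₐ − rₚ)/(rₐ + rₚ) = 0.876921, p = a(1 − e²) = 6.73985e+12 · (1 − (0.876921)²) ≈ 1.557e+12 m
(d) With a = (rₚ + rₐ)/2 = 6.73985e+12 m, T = 2π √(a³/GM) = 2π √((6.73985e+12)³/1.706e+18) s ≈ 8.417e+10 s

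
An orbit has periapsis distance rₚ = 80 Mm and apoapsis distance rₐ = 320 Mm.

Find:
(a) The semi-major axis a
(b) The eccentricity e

Convert to SI: rₚ = 80 Mm = 8e+07 m; rₐ = 320 Mm = 3.2e+08 m.
(a) a = (rₚ + rₐ) / 2 = (8e+07 + 3.2e+08) / 2 ≈ 2e+08 m = 200 Mm.
(b) e = (rₐ − rₚ) / (rₐ + rₚ) = (3.2e+08 − 8e+07) / (3.2e+08 + 8e+07) ≈ 0.6.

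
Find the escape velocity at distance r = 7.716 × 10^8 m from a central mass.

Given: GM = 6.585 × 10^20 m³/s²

Escape velocity comes from setting total energy to zero: ½v² − GM/r = 0 ⇒ v_esc = √(2GM / r).
v_esc = √(2 · 6.585e+20 / 7.716e+08) m/s ≈ 1.306e+06 m/s = 1306 km/s.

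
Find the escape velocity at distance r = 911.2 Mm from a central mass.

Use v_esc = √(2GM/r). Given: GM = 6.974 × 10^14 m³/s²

Convert to SI: r = 911.2 Mm = 9.112e+08 m.
Escape velocity comes from setting total energy to zero: ½v² − GM/r = 0 ⇒ v_esc = √(2GM / r).
v_esc = √(2 · 6.974e+14 / 9.112e+08) m/s ≈ 1237 m/s = 1.237 km/s.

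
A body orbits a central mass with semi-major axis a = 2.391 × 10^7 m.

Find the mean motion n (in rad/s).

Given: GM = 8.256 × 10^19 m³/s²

n = √(GM / a³).
n = √(8.256e+19 / (2.391e+07)³) rad/s ≈ 0.07772 rad/s.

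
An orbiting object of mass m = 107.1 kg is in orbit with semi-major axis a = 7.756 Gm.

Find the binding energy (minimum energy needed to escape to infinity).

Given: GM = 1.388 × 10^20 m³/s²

Convert to SI: a = 7.756 Gm = 7.756e+09 m.
Total orbital energy is E = −GMm/(2a); binding energy is E_bind = −E = GMm/(2a).
E_bind = 1.388e+20 · 107.1 / (2 · 7.756e+09) J ≈ 9.583e+11 J = 958.3 GJ.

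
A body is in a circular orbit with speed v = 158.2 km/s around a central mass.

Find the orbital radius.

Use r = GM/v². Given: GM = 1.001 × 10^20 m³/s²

Convert to SI: v = 158.2 km/s = 158200 m/s.
For a circular orbit, v² = GM / r, so r = GM / v².
r = 1.001e+20 / (158200)² m ≈ 4e+09 m = 4 Gm.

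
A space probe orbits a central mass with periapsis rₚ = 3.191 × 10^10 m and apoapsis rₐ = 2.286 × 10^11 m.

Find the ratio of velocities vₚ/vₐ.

Conservation of angular momentum gives rₚvₚ = rₐvₐ, so vₚ/vₐ = rₐ/rₚ.
vₚ/vₐ = 2.286e+11 / 3.191e+10 ≈ 7.164.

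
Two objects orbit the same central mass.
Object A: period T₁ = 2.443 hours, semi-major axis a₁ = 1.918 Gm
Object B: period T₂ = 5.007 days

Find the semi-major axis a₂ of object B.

Convert to SI: T₁ = 2.443 hours = 8794.8 s; a₁ = 1.918 Gm = 1.918e+09 m; T₂ = 5.007 days = 432605 s.
Kepler's third law: (T₁/T₂)² = (a₁/a₂)³ ⇒ a₂ = a₁ · (T₂/T₁)^(2/3).
T₂/T₁ = 432605 / 8794.8 = 49.1887.
a₂ = 1.918e+09 · (49.1887)^(2/3) m ≈ 2.575e+10 m = 25.75 Gm.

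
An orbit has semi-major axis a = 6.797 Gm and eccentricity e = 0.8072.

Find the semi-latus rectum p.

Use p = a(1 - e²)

Convert to SI: a = 6.797 Gm = 6.797e+09 m.
p = a (1 − e²).
p = 6.797e+09 · (1 − (0.8072)²) = 6.797e+09 · 0.348428 ≈ 2.368e+09 m = 2.368 Gm.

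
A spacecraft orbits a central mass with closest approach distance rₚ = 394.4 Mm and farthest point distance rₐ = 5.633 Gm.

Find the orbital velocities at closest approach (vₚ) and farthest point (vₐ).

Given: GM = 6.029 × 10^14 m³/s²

Convert to SI: rₚ = 394.4 Mm = 3.944e+08 m; rₐ = 5.633 Gm = 5.633e+09 m.
Use the vis-viva equation v² = GM(2/r − 1/a) with a = (rₚ + rₐ)/2 = (3.944e+08 + 5.633e+09)/2 = 3.0137e+09 m.
vₚ = √(GM · (2/rₚ − 1/a)) = √(6.029e+14 · (2/3.944e+08 − 1/3.0137e+09)) m/s ≈ 1690 m/s = 1.69 km/s.
vₐ = √(GM · (2/rₐ − 1/a)) = √(6.029e+14 · (2/5.633e+09 − 1/3.0137e+09)) m/s ≈ 118.4 m/s = 118.4 m/s.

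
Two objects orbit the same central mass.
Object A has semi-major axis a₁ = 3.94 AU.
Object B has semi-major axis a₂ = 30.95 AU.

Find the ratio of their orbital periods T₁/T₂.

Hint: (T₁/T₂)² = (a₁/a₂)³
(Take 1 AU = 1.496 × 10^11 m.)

Convert to SI: a₁ = 3.94 AU = 5.89424e+11 m; a₂ = 30.95 AU = 4.63012e+12 m.
From Kepler's third law, (T₁/T₂)² = (a₁/a₂)³, so T₁/T₂ = (a₁/a₂)^(3/2).
a₁/a₂ = 5.89424e+11 / 4.63012e+12 = 0.127302.
T₁/T₂ = (0.127302)^(3/2) ≈ 0.04542.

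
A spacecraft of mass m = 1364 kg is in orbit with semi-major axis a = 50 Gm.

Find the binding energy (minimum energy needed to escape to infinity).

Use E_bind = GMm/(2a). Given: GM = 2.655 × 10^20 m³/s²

Convert to SI: a = 50 Gm = 5e+10 m.
Total orbital energy is E = −GMm/(2a); binding energy is E_bind = −E = GMm/(2a).
E_bind = 2.655e+20 · 1364 / (2 · 5e+10) J ≈ 3.621e+12 J = 3.621 TJ.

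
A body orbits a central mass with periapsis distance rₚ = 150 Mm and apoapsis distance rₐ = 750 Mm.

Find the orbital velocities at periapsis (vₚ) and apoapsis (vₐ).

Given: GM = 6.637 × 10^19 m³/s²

Convert to SI: rₚ = 150 Mm = 1.5e+08 m; rₐ = 750 Mm = 7.5e+08 m.
Use the vis-viva equation v² = GM(2/r − 1/a) with a = (rₚ + rₐ)/2 = (1.5e+08 + 7.5e+08)/2 = 4.5e+08 m.
vₚ = √(GM · (2/rₚ − 1/a)) = √(6.637e+19 · (2/1.5e+08 − 1/4.5e+08)) m/s ≈ 8.587e+05 m/s = 858.7 km/s.
vₐ = √(GM · (2/rₐ − 1/a)) = √(6.637e+19 · (2/7.5e+08 − 1/4.5e+08)) m/s ≈ 1.717e+05 m/s = 171.7 km/s.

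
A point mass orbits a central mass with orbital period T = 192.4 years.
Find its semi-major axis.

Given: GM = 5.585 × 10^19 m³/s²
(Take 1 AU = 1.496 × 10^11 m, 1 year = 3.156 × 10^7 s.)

Convert to SI: T = 192.4 years = 6.07214e+09 s.
Invert Kepler's third law: a = (GM · T² / (4π²))^(1/3).
Substituting T = 6.07214e+09 s and GM = 5.585e+19 m³/s²:
a = (5.585e+19 · (6.07214e+09)² / (4π²))^(1/3) m
a ≈ 3.736e+12 m = 24.98 AU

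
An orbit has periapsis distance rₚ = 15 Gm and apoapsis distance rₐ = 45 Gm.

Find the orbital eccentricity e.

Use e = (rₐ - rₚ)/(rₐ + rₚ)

Convert to SI: rₚ = 15 Gm = 1.5e+10 m; rₐ = 45 Gm = 4.5e+10 m.
e = (rₐ − rₚ) / (rₐ + rₚ).
e = (4.5e+10 − 1.5e+10) / (4.5e+10 + 1.5e+10) = 3e+10 / 6e+10 ≈ 0.5.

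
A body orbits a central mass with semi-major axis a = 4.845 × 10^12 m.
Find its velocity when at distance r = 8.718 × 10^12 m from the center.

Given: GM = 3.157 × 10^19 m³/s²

Vis-viva: v = √(GM · (2/r − 1/a)).
2/r − 1/a = 2/8.718e+12 − 1/4.845e+12 = 2.30121e-14 m⁻¹.
v = √(3.157e+19 · 2.30121e-14) m/s ≈ 852.3 m/s = 852.3 m/s.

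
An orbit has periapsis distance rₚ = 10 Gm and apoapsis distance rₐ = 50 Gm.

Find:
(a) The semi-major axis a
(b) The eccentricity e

Convert to SI: rₚ = 10 Gm = 1e+10 m; rₐ = 50 Gm = 5e+10 m.
(a) a = (rₚ + rₐ) / 2 = (1e+10 + 5e+10) / 2 ≈ 3e+10 m = 30 Gm.
(b) e = (rₐ − rₚ) / (rₐ + rₚ) = (5e+10 − 1e+10) / (5e+10 + 1e+10) ≈ 0.6667.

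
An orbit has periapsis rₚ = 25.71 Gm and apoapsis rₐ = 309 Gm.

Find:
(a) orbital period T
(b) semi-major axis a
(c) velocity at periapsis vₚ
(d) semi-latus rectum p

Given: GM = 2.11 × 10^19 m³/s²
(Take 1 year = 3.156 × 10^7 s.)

Convert to SI: rₚ = 25.71 Gm = 2.571e+10 m; rₐ = 309 Gm = 3.09e+11 m.
(a) With a = (rₚ + rₐ)/2 = 1.67355e+11 m, T = 2π √(a³/GM) = 2π √((1.67355e+11)³/2.11e+19) s ≈ 9.365e+07 s
(b) a = (rₚ + rₐ)/2 = (2.571e+10 + 3.09e+11)/2 ≈ 1.674e+11 m
(c) With a = (rₚ + rₐ)/2 = 1.67355e+11 m, vₚ = √(GM (2/rₚ − 1/a)) = √(2.11e+19 · (2/2.571e+10 − 1/1.67355e+11)) m/s ≈ 3.893e+04 m/s
(d) From a = (rₚ + rₐ)/2 = 1.67355e+11 m and e = (rₐ − rₚ)/(rₐ + rₚ) = 0.846374, p = a(1 − e²) = 1.67355e+11 · (1 − (0.846374)²) ≈ 4.747e+10 m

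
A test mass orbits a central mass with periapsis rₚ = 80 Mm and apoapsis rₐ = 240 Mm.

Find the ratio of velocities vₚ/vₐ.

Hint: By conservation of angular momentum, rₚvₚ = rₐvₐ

Convert to SI: rₚ = 80 Mm = 8e+07 m; rₐ = 240 Mm = 2.4e+08 m.
Conservation of angular momentum gives rₚvₚ = rₐvₐ, so vₚ/vₐ = rₐ/rₚ.
vₚ/vₐ = 2.4e+08 / 8e+07 ≈ 3.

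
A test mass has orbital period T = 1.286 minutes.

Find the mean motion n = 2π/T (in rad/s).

Convert to SI: T = 1.286 minutes = 77.16 s.
n = 2π / T.
n = 2π / 77.16 s ≈ 0.08143 rad/s.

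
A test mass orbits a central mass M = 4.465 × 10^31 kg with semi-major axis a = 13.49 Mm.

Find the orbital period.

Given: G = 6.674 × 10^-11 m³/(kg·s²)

Convert to SI: a = 13.49 Mm = 1.349e+07 m.
GM = G · M = 6.674e-11 · 4.465e+31 = 2.97994e+21 m³/s².
Kepler's third law: T = 2π √(a³ / GM).
Substituting a = 1.349e+07 m and GM = 2.97994e+21 m³/s²:
T = 2π √((1.349e+07)³ / 2.97994e+21) s
T ≈ 5.703 s = 5.703 seconds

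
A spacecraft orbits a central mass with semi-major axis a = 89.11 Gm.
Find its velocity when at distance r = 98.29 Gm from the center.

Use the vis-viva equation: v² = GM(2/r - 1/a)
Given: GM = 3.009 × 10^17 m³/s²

Convert to SI: a = 89.11 Gm = 8.911e+10 m; r = 98.29 Gm = 9.829e+10 m.
Vis-viva: v = √(GM · (2/r − 1/a)).
2/r − 1/a = 2/9.829e+10 − 1/8.911e+10 = 9.12586e-12 m⁻¹.
v = √(3.009e+17 · 9.12586e-12) m/s ≈ 1657 m/s = 1.657 km/s.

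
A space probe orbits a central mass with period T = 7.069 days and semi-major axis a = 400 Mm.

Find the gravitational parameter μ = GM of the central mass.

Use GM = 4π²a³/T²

Convert to SI: T = 7.069 days = 610762 s; a = 400 Mm = 4e+08 m.
GM = 4π² · a³ / T².
GM = 4π² · (4e+08)³ / (610762)² m³/s² ≈ 6.773e+15 m³/s² = 6.773 × 10^15 m³/s².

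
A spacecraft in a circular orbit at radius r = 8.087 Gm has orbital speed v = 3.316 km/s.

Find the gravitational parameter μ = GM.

Convert to SI: r = 8.087 Gm = 8.087e+09 m; v = 3.316 km/s = 3316 m/s.
For a circular orbit v² = GM/r, so GM = v² · r.
GM = (3316)² · 8.087e+09 m³/s² ≈ 8.892e+16 m³/s² = 8.892 × 10^16 m³/s².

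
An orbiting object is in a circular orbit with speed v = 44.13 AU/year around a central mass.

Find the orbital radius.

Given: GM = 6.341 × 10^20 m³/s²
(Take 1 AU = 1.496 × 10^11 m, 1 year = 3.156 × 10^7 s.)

Convert to SI: v = 44.13 AU/year = 209184 m/s.
For a circular orbit, v² = GM / r, so r = GM / v².
r = 6.341e+20 / (209184)² m ≈ 1.449e+10 m = 0.09687 AU.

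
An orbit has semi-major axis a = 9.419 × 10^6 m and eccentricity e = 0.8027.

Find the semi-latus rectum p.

p = a (1 − e²).
p = 9.419e+06 · (1 − (0.8027)²) = 9.419e+06 · 0.355673 ≈ 3.35e+06 m = 3.35 × 10^6 m.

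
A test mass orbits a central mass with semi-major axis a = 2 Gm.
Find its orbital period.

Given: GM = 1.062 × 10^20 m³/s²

Convert to SI: a = 2 Gm = 2e+09 m.
Kepler's third law: T = 2π √(a³ / GM).
Substituting a = 2e+09 m and GM = 1.062e+20 m³/s²:
T = 2π √((2e+09)³ / 1.062e+20) s
T ≈ 5.453e+04 s = 15.15 hours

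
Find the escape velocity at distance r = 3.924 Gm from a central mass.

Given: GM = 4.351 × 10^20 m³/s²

Convert to SI: r = 3.924 Gm = 3.924e+09 m.
Escape velocity comes from setting total energy to zero: ½v² − GM/r = 0 ⇒ v_esc = √(2GM / r).
v_esc = √(2 · 4.351e+20 / 3.924e+09) m/s ≈ 4.709e+05 m/s = 470.9 km/s.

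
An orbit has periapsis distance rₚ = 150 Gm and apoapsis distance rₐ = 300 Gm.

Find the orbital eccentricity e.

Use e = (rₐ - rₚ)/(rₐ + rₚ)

Convert to SI: rₚ = 150 Gm = 1.5e+11 m; rₐ = 300 Gm = 3e+11 m.
e = (rₐ − rₚ) / (rₐ + rₚ).
e = (3e+11 − 1.5e+11) / (3e+11 + 1.5e+11) = 1.5e+11 / 4.5e+11 ≈ 0.3333.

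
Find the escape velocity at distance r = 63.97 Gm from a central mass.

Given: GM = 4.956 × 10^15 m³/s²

Convert to SI: r = 63.97 Gm = 6.397e+10 m.
Escape velocity comes from setting total energy to zero: ½v² − GM/r = 0 ⇒ v_esc = √(2GM / r).
v_esc = √(2 · 4.956e+15 / 6.397e+10) m/s ≈ 393.6 m/s = 393.6 m/s.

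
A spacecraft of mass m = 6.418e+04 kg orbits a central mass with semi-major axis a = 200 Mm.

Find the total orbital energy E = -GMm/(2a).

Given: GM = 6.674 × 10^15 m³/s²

Convert to SI: a = 200 Mm = 2e+08 m.
E = −GMm / (2a).
E = −6.674e+15 · 6.418e+04 / (2 · 2e+08) J ≈ -1.071e+12 J = -1.071 TJ.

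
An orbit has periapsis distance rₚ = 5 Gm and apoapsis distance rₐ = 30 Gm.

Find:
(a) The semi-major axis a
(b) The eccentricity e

Convert to SI: rₚ = 5 Gm = 5e+09 m; rₐ = 30 Gm = 3e+10 m.
(a) a = (rₚ + rₐ) / 2 = (5e+09 + 3e+10) / 2 ≈ 1.75e+10 m = 17.5 Gm.
(b) e = (rₐ − rₚ) / (rₐ + rₚ) = (3e+10 − 5e+09) / (3e+10 + 5e+09) ≈ 0.7143.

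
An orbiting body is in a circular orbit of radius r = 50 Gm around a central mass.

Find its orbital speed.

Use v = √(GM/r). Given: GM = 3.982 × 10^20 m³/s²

Convert to SI: r = 50 Gm = 5e+10 m.
For a circular orbit, gravity supplies the centripetal force, so v = √(GM / r).
v = √(3.982e+20 / 5e+10) m/s ≈ 8.924e+04 m/s = 89.24 km/s.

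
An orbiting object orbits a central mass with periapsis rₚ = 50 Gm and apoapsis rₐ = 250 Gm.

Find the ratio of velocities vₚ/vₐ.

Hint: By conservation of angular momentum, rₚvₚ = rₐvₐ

Convert to SI: rₚ = 50 Gm = 5e+10 m; rₐ = 250 Gm = 2.5e+11 m.
Conservation of angular momentum gives rₚvₚ = rₐvₐ, so vₚ/vₐ = rₐ/rₚ.
vₚ/vₐ = 2.5e+11 / 5e+10 ≈ 5.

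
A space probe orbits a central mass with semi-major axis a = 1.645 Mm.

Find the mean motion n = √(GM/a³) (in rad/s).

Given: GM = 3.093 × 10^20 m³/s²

Convert to SI: a = 1.645 Mm = 1.645e+06 m.
n = √(GM / a³).
n = √(3.093e+20 / (1.645e+06)³) rad/s ≈ 8.336 rad/s.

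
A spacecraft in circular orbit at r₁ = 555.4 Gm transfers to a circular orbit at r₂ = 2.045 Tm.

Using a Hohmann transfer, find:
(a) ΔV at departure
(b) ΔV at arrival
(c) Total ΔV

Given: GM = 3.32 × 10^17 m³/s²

Convert to SI: r₁ = 555.4 Gm = 5.554e+11 m; r₂ = 2.045 Tm = 2.045e+12 m.
Transfer semi-major axis: a_t = (r₁ + r₂)/2 = (5.554e+11 + 2.045e+12)/2 = 1.3002e+12 m.
Circular speeds: v₁ = √(GM/r₁) = 773.154 m/s, v₂ = √(GM/r₂) = 402.923 m/s.
Transfer speeds (vis-viva v² = GM(2/r − 1/a_t)): v₁ᵗ = 969.634 m/s, v₂ᵗ = 263.342 m/s.
(a) ΔV₁ = |v₁ᵗ − v₁| ≈ 196.5 m/s = 196.5 m/s.
(b) ΔV₂ = |v₂ − v₂ᵗ| ≈ 139.6 m/s = 139.6 m/s.
(c) ΔV_total = ΔV₁ + ΔV₂ ≈ 336.1 m/s = 336.1 m/s.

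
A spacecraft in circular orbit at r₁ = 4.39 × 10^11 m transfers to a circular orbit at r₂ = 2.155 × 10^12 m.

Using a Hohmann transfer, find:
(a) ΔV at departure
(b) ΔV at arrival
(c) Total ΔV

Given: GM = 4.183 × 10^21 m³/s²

Transfer semi-major axis: a_t = (r₁ + r₂)/2 = (4.39e+11 + 2.155e+12)/2 = 1.297e+12 m.
Circular speeds: v₁ = √(GM/r₁) = 97613.9 m/s, v₂ = √(GM/r₂) = 44057.5 m/s.
Transfer speeds (vis-viva v² = GM(2/r − 1/a_t)): v₁ᵗ = 125825 m/s, v₂ᵗ = 25632 m/s.
(a) ΔV₁ = |v₁ᵗ − v₁| ≈ 2.821e+04 m/s = 28.21 km/s.
(b) ΔV₂ = |v₂ − v₂ᵗ| ≈ 1.843e+04 m/s = 18.43 km/s.
(c) ΔV_total = ΔV₁ + ΔV₂ ≈ 4.664e+04 m/s = 46.64 km/s.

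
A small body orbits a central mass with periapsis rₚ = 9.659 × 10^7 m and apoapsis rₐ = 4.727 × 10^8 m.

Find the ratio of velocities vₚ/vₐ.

Conservation of angular momentum gives rₚvₚ = rₐvₐ, so vₚ/vₐ = rₐ/rₚ.
vₚ/vₐ = 4.727e+08 / 9.659e+07 ≈ 4.894.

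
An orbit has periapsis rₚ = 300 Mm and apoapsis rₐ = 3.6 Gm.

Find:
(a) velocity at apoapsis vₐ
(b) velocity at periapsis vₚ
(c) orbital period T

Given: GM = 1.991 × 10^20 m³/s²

Convert to SI: rₚ = 300 Mm = 3e+08 m; rₐ = 3.6 Gm = 3.6e+09 m.
(a) With a = (rₚ + rₐ)/2 = 1.95e+09 m, vₐ = √(GM (2/rₐ − 1/a)) = √(1.991e+20 · (2/3.6e+09 − 1/1.95e+09)) m/s ≈ 9.224e+04 m/s
(b) With a = (rₚ + rₐ)/2 = 1.95e+09 m, vₚ = √(GM (2/rₚ − 1/a)) = √(1.991e+20 · (2/3e+08 − 1/1.95e+09)) m/s ≈ 1.107e+06 m/s
(c) With a = (rₚ + rₐ)/2 = 1.95e+09 m, T = 2π √(a³/GM) = 2π √((1.95e+09)³/1.991e+20) s ≈ 3.834e+04 s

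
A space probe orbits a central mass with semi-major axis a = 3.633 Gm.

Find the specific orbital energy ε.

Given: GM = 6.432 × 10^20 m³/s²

Convert to SI: a = 3.633 Gm = 3.633e+09 m.
ε = −GM / (2a).
ε = −6.432e+20 / (2 · 3.633e+09) J/kg ≈ -8.852e+10 J/kg = -88.52 GJ/kg.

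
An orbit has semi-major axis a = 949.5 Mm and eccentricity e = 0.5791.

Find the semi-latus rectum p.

Convert to SI: a = 949.5 Mm = 9.495e+08 m.
p = a (1 − e²).
p = 9.495e+08 · (1 − (0.5791)²) = 9.495e+08 · 0.664643 ≈ 6.311e+08 m = 631.1 Mm.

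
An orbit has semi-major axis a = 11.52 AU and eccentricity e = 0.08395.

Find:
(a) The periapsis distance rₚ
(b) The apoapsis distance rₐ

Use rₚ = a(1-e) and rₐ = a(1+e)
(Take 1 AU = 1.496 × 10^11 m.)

Convert to SI: a = 11.52 AU = 1.72339e+12 m.
(a) rₚ = a(1 − e) = 1.72339e+12 · (1 − 0.08395) = 1.72339e+12 · 0.91605 ≈ 1.579e+12 m = 10.55 AU.
(b) rₐ = a(1 + e) = 1.72339e+12 · (1 + 0.08395) = 1.72339e+12 · 1.08395 ≈ 1.868e+12 m = 12.49 AU.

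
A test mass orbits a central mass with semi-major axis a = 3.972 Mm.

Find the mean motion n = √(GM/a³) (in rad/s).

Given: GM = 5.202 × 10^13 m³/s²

Convert to SI: a = 3.972 Mm = 3.972e+06 m.
n = √(GM / a³).
n = √(5.202e+13 / (3.972e+06)³) rad/s ≈ 0.0009111 rad/s.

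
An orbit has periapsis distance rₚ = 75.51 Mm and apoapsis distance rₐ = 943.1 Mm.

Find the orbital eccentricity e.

Convert to SI: rₚ = 75.51 Mm = 7.551e+07 m; rₐ = 943.1 Mm = 9.431e+08 m.
e = (rₐ − rₚ) / (rₐ + rₚ).
e = (9.431e+08 − 7.551e+07) / (9.431e+08 + 7.551e+07) = 8.6759e+08 / 1.01861e+09 ≈ 0.8517.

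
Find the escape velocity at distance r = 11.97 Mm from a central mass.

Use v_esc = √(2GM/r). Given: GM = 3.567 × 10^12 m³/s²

Convert to SI: r = 11.97 Mm = 1.197e+07 m.
Escape velocity comes from setting total energy to zero: ½v² − GM/r = 0 ⇒ v_esc = √(2GM / r).
v_esc = √(2 · 3.567e+12 / 1.197e+07) m/s ≈ 772 m/s = 772 m/s.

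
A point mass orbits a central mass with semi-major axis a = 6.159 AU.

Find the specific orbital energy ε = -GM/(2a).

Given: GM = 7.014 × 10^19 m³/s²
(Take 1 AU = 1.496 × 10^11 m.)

Convert to SI: a = 6.159 AU = 9.21386e+11 m.
ε = −GM / (2a).
ε = −7.014e+19 / (2 · 9.21386e+11) J/kg ≈ -3.806e+07 J/kg = -38.06 MJ/kg.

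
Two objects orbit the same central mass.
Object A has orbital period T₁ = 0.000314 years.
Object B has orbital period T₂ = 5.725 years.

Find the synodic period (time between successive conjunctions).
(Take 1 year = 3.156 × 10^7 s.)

Convert to SI: T₁ = 0.000314 years = 9909.84 s; T₂ = 5.725 years = 1.80681e+08 s.
T_syn = |T₁ · T₂ / (T₁ − T₂)|.
T_syn = |9909.84 · 1.80681e+08 / (9909.84 − 1.80681e+08)| s ≈ 9910 s = 0.000314 years.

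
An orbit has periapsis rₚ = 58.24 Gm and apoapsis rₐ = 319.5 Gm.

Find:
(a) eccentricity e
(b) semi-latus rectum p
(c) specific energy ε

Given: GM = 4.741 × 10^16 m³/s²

Convert to SI: rₚ = 58.24 Gm = 5.824e+10 m; rₐ = 319.5 Gm = 3.195e+11 m.
(a) e = (rₐ − rₚ)/(rₐ + rₚ) = (3.195e+11 − 5.824e+10)/(3.195e+11 + 5.824e+10) ≈ 0.6916
(b) From a = (rₚ + rₐ)/2 = 1.8887e+11 m and e = (rₐ − rₚ)/(rₐ + rₚ) = 0.69164, p = a(1 − e²) = 1.8887e+11 · (1 − (0.69164)²) ≈ 9.852e+10 m
(c) With a = (rₚ + rₐ)/2 = 1.8887e+11 m, ε = −GM/(2a) = −4.741e+16/(2 · 1.8887e+11) J/kg ≈ -1.255e+05 J/kg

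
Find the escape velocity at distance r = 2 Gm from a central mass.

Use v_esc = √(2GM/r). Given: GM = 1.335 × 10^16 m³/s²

Convert to SI: r = 2 Gm = 2e+09 m.
Escape velocity comes from setting total energy to zero: ½v² − GM/r = 0 ⇒ v_esc = √(2GM / r).
v_esc = √(2 · 1.335e+16 / 2e+09) m/s ≈ 3654 m/s = 3.654 km/s.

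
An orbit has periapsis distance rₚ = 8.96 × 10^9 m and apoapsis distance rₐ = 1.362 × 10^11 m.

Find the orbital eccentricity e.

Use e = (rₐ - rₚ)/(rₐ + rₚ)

e = (rₐ − rₚ) / (rₐ + rₚ).
e = (1.362e+11 − 8.96e+09) / (1.362e+11 + 8.96e+09) = 1.2724e+11 / 1.4516e+11 ≈ 0.8766.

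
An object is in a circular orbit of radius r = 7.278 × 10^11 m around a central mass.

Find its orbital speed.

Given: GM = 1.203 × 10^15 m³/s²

For a circular orbit, gravity supplies the centripetal force, so v = √(GM / r).
v = √(1.203e+15 / 7.278e+11) m/s ≈ 40.66 m/s = 40.66 m/s.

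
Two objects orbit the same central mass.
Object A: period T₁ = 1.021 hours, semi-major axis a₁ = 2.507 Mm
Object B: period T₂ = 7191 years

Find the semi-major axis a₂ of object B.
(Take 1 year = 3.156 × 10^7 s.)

Convert to SI: T₁ = 1.021 hours = 3675.6 s; a₁ = 2.507 Mm = 2.507e+06 m; T₂ = 7191 years = 2.26948e+11 s.
Kepler's third law: (T₁/T₂)² = (a₁/a₂)³ ⇒ a₂ = a₁ · (T₂/T₁)^(2/3).
T₂/T₁ = 2.26948e+11 / 3675.6 = 6.17445e+07.
a₂ = 2.507e+06 · (6.17445e+07)^(2/3) m ≈ 3.916e+11 m = 391.6 Gm.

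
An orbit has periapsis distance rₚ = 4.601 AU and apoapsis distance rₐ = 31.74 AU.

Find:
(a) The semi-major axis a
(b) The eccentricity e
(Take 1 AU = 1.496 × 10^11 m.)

Convert to SI: rₚ = 4.601 AU = 6.8831e+11 m; rₐ = 31.74 AU = 4.7483e+12 m.
(a) a = (rₚ + rₐ) / 2 = (6.8831e+11 + 4.7483e+12) / 2 ≈ 2.718e+12 m = 18.17 AU.
(b) e = (rₐ − rₚ) / (rₐ + rₚ) = (4.7483e+12 − 6.8831e+11) / (4.7483e+12 + 6.8831e+11) ≈ 0.7468.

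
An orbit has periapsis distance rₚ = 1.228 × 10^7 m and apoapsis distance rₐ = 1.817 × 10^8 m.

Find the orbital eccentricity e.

e = (rₐ − rₚ) / (rₐ + rₚ).
e = (1.817e+08 − 1.228e+07) / (1.817e+08 + 1.228e+07) = 1.6942e+08 / 1.9398e+08 ≈ 0.8734.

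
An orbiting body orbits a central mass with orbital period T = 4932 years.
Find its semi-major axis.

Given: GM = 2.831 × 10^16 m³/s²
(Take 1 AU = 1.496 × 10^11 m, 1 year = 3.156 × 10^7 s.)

Convert to SI: T = 4932 years = 1.55654e+11 s.
Invert Kepler's third law: a = (GM · T² / (4π²))^(1/3).
Substituting T = 1.55654e+11 s and GM = 2.831e+16 m³/s²:
a = (2.831e+16 · (1.55654e+11)² / (4π²))^(1/3) m
a ≈ 2.59e+12 m = 17.31 AU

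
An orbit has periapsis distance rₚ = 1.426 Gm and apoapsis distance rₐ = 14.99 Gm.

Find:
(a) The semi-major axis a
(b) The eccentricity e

Convert to SI: rₚ = 1.426 Gm = 1.426e+09 m; rₐ = 14.99 Gm = 1.499e+10 m.
(a) a = (rₚ + rₐ) / 2 = (1.426e+09 + 1.499e+10) / 2 ≈ 8.208e+09 m = 8.208 Gm.
(b) e = (rₐ − rₚ) / (rₐ + rₚ) = (1.499e+10 − 1.426e+09) / (1.499e+10 + 1.426e+09) ≈ 0.8263.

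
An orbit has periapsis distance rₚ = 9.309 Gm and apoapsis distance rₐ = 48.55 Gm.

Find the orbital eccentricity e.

Convert to SI: rₚ = 9.309 Gm = 9.309e+09 m; rₐ = 48.55 Gm = 4.855e+10 m.
e = (rₐ − rₚ) / (rₐ + rₚ).
e = (4.855e+10 − 9.309e+09) / (4.855e+10 + 9.309e+09) = 3.9241e+10 / 5.7859e+10 ≈ 0.6782.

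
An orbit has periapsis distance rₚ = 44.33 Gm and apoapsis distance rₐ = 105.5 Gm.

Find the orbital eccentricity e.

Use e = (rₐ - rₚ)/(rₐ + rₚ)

Convert to SI: rₚ = 44.33 Gm = 4.433e+10 m; rₐ = 105.5 Gm = 1.055e+11 m.
e = (rₐ − rₚ) / (rₐ + rₚ).
e = (1.055e+11 − 4.433e+10) / (1.055e+11 + 4.433e+10) = 6.117e+10 / 1.4983e+11 ≈ 0.4083.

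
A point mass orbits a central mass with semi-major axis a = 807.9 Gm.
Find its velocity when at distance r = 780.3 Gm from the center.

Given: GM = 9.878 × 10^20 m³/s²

Convert to SI: a = 807.9 Gm = 8.079e+11 m; r = 780.3 Gm = 7.803e+11 m.
Vis-viva: v = √(GM · (2/r − 1/a)).
2/r − 1/a = 2/7.803e+11 − 1/8.079e+11 = 1.32534e-12 m⁻¹.
v = √(9.878e+20 · 1.32534e-12) m/s ≈ 3.618e+04 m/s = 36.18 km/s.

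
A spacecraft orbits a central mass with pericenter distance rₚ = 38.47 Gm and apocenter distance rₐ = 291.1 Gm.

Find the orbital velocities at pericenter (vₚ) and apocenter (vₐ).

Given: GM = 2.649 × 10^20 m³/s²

Convert to SI: rₚ = 38.47 Gm = 3.847e+10 m; rₐ = 291.1 Gm = 2.911e+11 m.
Use the vis-viva equation v² = GM(2/r − 1/a) with a = (rₚ + rₐ)/2 = (3.847e+10 + 2.911e+11)/2 = 1.64785e+11 m.
vₚ = √(GM · (2/rₚ − 1/a)) = √(2.649e+20 · (2/3.847e+10 − 1/1.64785e+11)) m/s ≈ 1.103e+05 m/s = 110.3 km/s.
vₐ = √(GM · (2/rₐ − 1/a)) = √(2.649e+20 · (2/2.911e+11 − 1/1.64785e+11)) m/s ≈ 1.458e+04 m/s = 14.58 km/s.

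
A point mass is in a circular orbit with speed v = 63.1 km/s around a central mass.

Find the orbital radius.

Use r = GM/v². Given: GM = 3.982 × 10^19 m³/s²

Convert to SI: v = 63.1 km/s = 63100 m/s.
For a circular orbit, v² = GM / r, so r = GM / v².
r = 3.982e+19 / (63100)² m ≈ 1e+10 m = 10 Gm.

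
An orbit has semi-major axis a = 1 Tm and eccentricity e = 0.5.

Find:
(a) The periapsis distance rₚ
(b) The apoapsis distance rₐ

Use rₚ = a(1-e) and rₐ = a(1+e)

Convert to SI: a = 1 Tm = 1e+12 m.
(a) rₚ = a(1 − e) = 1e+12 · (1 − 0.5) = 1e+12 · 0.5 ≈ 5e+11 m = 500 Gm.
(b) rₐ = a(1 + e) = 1e+12 · (1 + 0.5) = 1e+12 · 1.5 ≈ 1.5e+12 m = 1.5 Tm.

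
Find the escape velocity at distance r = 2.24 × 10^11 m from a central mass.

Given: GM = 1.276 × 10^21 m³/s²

Escape velocity comes from setting total energy to zero: ½v² − GM/r = 0 ⇒ v_esc = √(2GM / r).
v_esc = √(2 · 1.276e+21 / 2.24e+11) m/s ≈ 1.067e+05 m/s = 106.7 km/s.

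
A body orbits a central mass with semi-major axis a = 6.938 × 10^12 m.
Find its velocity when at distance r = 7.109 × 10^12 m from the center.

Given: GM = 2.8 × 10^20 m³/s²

Vis-viva: v = √(GM · (2/r − 1/a)).
2/r − 1/a = 2/7.109e+12 − 1/6.938e+12 = 1.372e-13 m⁻¹.
v = √(2.8e+20 · 1.372e-13) m/s ≈ 6198 m/s = 6.198 km/s.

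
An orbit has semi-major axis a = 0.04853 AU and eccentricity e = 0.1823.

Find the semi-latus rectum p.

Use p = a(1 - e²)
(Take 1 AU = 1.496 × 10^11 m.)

Convert to SI: a = 0.04853 AU = 7.26009e+09 m.
p = a (1 − e²).
p = 7.26009e+09 · (1 − (0.1823)²) = 7.26009e+09 · 0.966767 ≈ 7.019e+09 m = 0.04692 AU.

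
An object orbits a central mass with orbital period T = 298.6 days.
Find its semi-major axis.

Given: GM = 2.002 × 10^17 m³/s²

Convert to SI: T = 298.6 days = 2.5799e+07 s.
Invert Kepler's third law: a = (GM · T² / (4π²))^(1/3).
Substituting T = 2.5799e+07 s and GM = 2.002e+17 m³/s²:
a = (2.002e+17 · (2.5799e+07)² / (4π²))^(1/3) m
a ≈ 1.5e+10 m = 15 Gm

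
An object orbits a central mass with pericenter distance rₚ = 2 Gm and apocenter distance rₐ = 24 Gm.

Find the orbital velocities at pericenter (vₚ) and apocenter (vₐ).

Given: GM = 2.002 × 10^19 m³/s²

Convert to SI: rₚ = 2 Gm = 2e+09 m; rₐ = 24 Gm = 2.4e+10 m.
Use the vis-viva equation v² = GM(2/r − 1/a) with a = (rₚ + rₐ)/2 = (2e+09 + 2.4e+10)/2 = 1.3e+10 m.
vₚ = √(GM · (2/rₚ − 1/a)) = √(2.002e+19 · (2/2e+09 − 1/1.3e+10)) m/s ≈ 1.359e+05 m/s = 135.9 km/s.
vₐ = √(GM · (2/rₐ − 1/a)) = √(2.002e+19 · (2/2.4e+10 − 1/1.3e+10)) m/s ≈ 1.133e+04 m/s = 11.33 km/s.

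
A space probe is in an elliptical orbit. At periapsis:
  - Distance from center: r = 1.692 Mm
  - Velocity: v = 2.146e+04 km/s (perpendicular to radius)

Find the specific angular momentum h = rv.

Convert to SI: r = 1.692 Mm = 1.692e+06 m; v = 2.146e+04 km/s = 2.146e+07 m/s.
With v perpendicular to r, h = r · v.
h = 1.692e+06 · 2.146e+07 m²/s ≈ 3.631e+13 m²/s.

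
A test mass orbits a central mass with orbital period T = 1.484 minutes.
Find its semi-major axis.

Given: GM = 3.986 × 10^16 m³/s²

Convert to SI: T = 1.484 minutes = 89.04 s.
Invert Kepler's third law: a = (GM · T² / (4π²))^(1/3).
Substituting T = 89.04 s and GM = 3.986e+16 m³/s²:
a = (3.986e+16 · (89.04)² / (4π²))^(1/3) m
a ≈ 2e+06 m = 2 Mm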